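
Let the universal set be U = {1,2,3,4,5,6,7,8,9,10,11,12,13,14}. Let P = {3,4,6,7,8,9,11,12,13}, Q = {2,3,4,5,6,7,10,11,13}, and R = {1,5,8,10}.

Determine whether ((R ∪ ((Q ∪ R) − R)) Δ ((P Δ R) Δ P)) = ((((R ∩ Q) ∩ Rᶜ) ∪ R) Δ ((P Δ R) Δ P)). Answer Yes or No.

No

Q ∪ R = {1,2,3,4,5,6,7,8,10,11,13}
(Q ∪ R) − R = {2,3,4,6,7,11,13}
R ∪ ((Q ∪ R) − R) = {1,2,3,4,5,6,7,8,10,11,13}
P Δ R = {1,3,4,5,6,7,9,10,11,12,13}
(P Δ R) Δ P = {1,5,8,10}
(R ∪ ((Q ∪ R) − R)) Δ ((P Δ R) Δ P) = {2,3,4,6,7,11,13}
R ∩ Q = {5,10}
Rᶜ = {2,3,4,6,7,9,11,12,13,14}
(R ∩ Q) ∩ Rᶜ = {}
((R ∩ Q) ∩ Rᶜ) ∪ R = {1,5,8,10}
(((R ∩ Q) ∩ Rᶜ) ∪ R) Δ ((P Δ R) Δ P) = {}
2 ∈ (R ∪ ((Q ∪ R) − R)) Δ ((P Δ R) Δ P) but 2 ∉ (((R ∩ Q) ∩ Rᶜ) ∪ R) Δ ((P Δ R) Δ P), so they differ.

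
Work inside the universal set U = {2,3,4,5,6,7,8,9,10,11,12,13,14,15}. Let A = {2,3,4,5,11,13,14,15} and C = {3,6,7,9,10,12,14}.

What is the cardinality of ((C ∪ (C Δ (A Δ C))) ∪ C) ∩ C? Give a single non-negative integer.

A Δ C = {2,4,5,6,7,9,10,11,12,13,15}
C Δ (A Δ C) = {2,3,4,5,11,13,14,15}
C ∪ (C Δ (A Δ C)) = {2,3,4,5,6,7,9,10,11,12,13,14,15}
(C ∪ (C Δ (A Δ C))) ∪ C = {2,3,4,5,6,7,9,10,11,12,13,14,15}
((C ∪ (C Δ (A Δ C))) ∪ C) ∩ C = {3,6,7,9,10,12,14}
|((C ∪ (C Δ (A Δ C))) ∪ C) ∩ C| = 7

7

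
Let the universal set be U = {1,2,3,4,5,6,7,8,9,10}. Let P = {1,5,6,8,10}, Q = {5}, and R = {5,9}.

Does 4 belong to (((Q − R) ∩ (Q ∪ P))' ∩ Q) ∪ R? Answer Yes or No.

No

4 ∉ Q and 4 ∉ R, so 4 ∉ Q − R
4 ∉ Q and 4 ∉ P, so 4 ∉ Q ∪ P
4 ∉ (Q − R) and 4 ∉ (Q ∪ P), so 4 ∉ (Q − R) ∩ (Q ∪ P)
4 ∈ ((Q − R) ∩ (Q ∪ P))' since 4 ∉ ((Q − R) ∩ (Q ∪ P))
4 ∈ ((Q − R) ∩ (Q ∪ P))' and 4 ∉ Q, so 4 ∉ ((Q − R) ∩ (Q ∪ P))' ∩ Q
4 ∉ (((Q − R) ∩ (Q ∪ P))' ∩ Q) and 4 ∉ R, so 4 ∉ (((Q − R) ∩ (Q ∪ P))' ∩ Q) ∪ R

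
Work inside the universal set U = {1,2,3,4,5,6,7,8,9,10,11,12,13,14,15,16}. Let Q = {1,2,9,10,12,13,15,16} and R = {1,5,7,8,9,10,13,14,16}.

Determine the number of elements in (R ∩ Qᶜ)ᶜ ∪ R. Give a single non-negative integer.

Qᶜ = {3,4,5,6,7,8,11,14}
R ∩ Qᶜ = {5,7,8,14}
(R ∩ Qᶜ)ᶜ = {1,2,3,4,6,9,10,11,12,13,15,16}
(R ∩ Qᶜ)ᶜ ∪ R = {1,2,3,4,5,6,7,8,9,10,11,12,13,14,15,16}
|(R ∩ Qᶜ)ᶜ ∪ R| = 16

16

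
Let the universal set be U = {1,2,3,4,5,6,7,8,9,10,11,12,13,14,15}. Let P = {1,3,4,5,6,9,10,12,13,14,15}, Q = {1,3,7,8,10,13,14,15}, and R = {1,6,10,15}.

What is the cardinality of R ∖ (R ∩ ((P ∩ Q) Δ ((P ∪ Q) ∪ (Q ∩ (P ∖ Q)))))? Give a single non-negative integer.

3

P ∩ Q = {1,3,10,13,14,15}
P ∪ Q = {1,3,4,5,6,7,8,9,10,12,13,14,15}
P ∖ Q = {4,5,6,9,12}
Q ∩ (P ∖ Q) = {}
(P ∪ Q) ∪ (Q ∩ (P ∖ Q)) = {1,3,4,5,6,7,8,9,10,12,13,14,15}
(P ∩ Q) Δ ((P ∪ Q) ∪ (Q ∩ (P ∖ Q))) = {4,5,6,7,8,9,12}
R ∩ ((P ∩ Q) Δ ((P ∪ Q) ∪ (Q ∩ (P ∖ Q)))) = {6}
R ∖ (R ∩ ((P ∩ Q) Δ ((P ∪ Q) ∪ (Q ∩ (P ∖ Q))))) = {1,10,15}
|R ∖ (R ∩ ((P ∩ Q) Δ ((P ∪ Q) ∪ (Q ∩ (P ∖ Q)))))| = 3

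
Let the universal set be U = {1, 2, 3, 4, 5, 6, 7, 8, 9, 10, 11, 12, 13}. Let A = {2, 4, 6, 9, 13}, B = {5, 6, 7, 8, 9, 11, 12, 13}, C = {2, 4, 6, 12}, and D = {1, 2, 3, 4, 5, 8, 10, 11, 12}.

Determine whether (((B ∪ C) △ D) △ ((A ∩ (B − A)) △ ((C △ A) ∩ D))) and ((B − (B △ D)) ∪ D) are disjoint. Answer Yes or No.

B ∪ C = {2, 4, 5, 6, 7, 8, 9, 11, 12, 13}
(B ∪ C) △ D = {1, 3, 6, 7, 9, 10, 13}
B − A = {5, 7, 8, 11, 12}
A ∩ (B − A) = {}
C △ A = {9, 12, 13}
(C △ A) ∩ D = {12}
(A ∩ (B − A)) △ ((C △ A) ∩ D) = {12}
((B ∪ C) △ D) △ ((A ∩ (B − A)) △ ((C △ A) ∩ D)) = {1, 3, 6, 7, 9, 10, 12, 13}
B △ D = {1, 2, 3, 4, 6, 7, 9, 10, 13}
B − (B △ D) = {5, 8, 11, 12}
(B − (B △ D)) ∪ D = {1, 2, 3, 4, 5, 8, 10, 11, 12}
1 lies in both, so they are not disjoint.

No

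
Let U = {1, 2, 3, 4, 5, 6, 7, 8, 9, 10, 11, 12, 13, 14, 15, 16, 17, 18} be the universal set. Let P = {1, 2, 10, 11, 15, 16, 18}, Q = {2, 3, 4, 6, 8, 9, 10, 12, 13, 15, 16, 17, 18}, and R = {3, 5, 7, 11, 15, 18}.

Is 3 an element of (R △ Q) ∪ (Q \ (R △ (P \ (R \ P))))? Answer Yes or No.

3 ∈ R and 3 ∈ Q, so 3 ∉ R △ Q
3 ∈ R and 3 ∉ P, so 3 ∈ R \ P
3 ∉ P and 3 ∈ (R \ P), so 3 ∉ P \ (R \ P)
3 ∈ R and 3 ∉ (P \ (R \ P)), so 3 ∈ R △ (P \ (R \ P))
3 ∈ Q and 3 ∈ (R △ (P \ (R \ P))), so 3 ∉ Q \ (R △ (P \ (R \ P)))
3 ∉ (R △ Q) and 3 ∉ (Q \ (R △ (P \ (R \ P)))), so 3 ∉ (R △ Q) ∪ (Q \ (R △ (P \ (R \ P))))

No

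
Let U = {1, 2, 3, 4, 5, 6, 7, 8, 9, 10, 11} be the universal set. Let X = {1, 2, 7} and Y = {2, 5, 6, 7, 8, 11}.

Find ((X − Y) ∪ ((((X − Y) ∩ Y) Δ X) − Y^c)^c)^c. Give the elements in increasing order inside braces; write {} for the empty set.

X − Y = {1}
(X − Y) ∩ Y = {}
((X − Y) ∩ Y) Δ X = {1, 2, 7}
Y^c = {1, 3, 4, 9, 10}
(((X − Y) ∩ Y) Δ X) − Y^c = {2, 7}
((((X − Y) ∩ Y) Δ X) − Y^c)^c = {1, 3, 4, 5, 6, 8, 9, 10, 11}
(X − Y) ∪ ((((X − Y) ∩ Y) Δ X) − Y^c)^c = {1, 3, 4, 5, 6, 8, 9, 10, 11}
((X − Y) ∪ ((((X − Y) ∩ Y) Δ X) − Y^c)^c)^c = {2, 7}

{2, 7}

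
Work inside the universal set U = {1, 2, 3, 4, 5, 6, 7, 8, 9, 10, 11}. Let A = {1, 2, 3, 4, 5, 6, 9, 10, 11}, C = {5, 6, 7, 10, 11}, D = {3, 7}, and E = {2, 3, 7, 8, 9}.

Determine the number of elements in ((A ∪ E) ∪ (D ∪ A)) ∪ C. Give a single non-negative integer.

11

A ∪ E = {1, 2, 3, 4, 5, 6, 7, 8, 9, 10, 11}
D ∪ A = {1, 2, 3, 4, 5, 6, 7, 9, 10, 11}
(A ∪ E) ∪ (D ∪ A) = {1, 2, 3, 4, 5, 6, 7, 8, 9, 10, 11}
((A ∪ E) ∪ (D ∪ A)) ∪ C = {1, 2, 3, 4, 5, 6, 7, 8, 9, 10, 11}
|((A ∪ E) ∪ (D ∪ A)) ∪ C| = 11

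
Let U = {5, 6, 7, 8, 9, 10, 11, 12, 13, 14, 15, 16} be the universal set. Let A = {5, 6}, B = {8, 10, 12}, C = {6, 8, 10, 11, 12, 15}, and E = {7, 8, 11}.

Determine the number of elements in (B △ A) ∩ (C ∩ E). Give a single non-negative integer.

B △ A = {5, 6, 8, 10, 12}
C ∩ E = {8, 11}
(B △ A) ∩ (C ∩ E) = {8}
|(B △ A) ∩ (C ∩ E)| = 1

1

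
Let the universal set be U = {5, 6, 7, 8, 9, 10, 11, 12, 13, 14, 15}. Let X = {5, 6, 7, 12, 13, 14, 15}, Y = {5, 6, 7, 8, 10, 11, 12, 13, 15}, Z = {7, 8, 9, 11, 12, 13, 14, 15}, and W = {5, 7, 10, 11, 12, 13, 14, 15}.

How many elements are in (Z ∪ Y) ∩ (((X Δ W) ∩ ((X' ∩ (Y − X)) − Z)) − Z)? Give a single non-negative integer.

1

Z ∪ Y = {5, 6, 7, 8, 9, 10, 11, 12, 13, 14, 15}
X Δ W = {6, 10, 11}
X' = {8, 9, 10, 11}
Y − X = {8, 10, 11}
X' ∩ (Y − X) = {8, 10, 11}
(X' ∩ (Y − X)) − Z = {10}
(X Δ W) ∩ ((X' ∩ (Y − X)) − Z) = {10}
((X Δ W) ∩ ((X' ∩ (Y − X)) − Z)) − Z = {10}
(Z ∪ Y) ∩ (((X Δ W) ∩ ((X' ∩ (Y − X)) − Z)) − Z) = {10}
|(Z ∪ Y) ∩ (((X Δ W) ∩ ((X' ∩ (Y − X)) − Z)) − Z)| = 1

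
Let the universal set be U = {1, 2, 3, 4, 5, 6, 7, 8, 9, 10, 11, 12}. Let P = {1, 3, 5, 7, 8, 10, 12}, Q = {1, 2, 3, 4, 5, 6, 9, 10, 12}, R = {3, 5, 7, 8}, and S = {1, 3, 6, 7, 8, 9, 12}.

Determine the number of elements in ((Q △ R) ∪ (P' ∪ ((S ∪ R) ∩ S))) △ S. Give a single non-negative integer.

Q △ R = {1, 2, 4, 6, 7, 8, 9, 10, 12}
P' = {2, 4, 6, 9, 11}
S ∪ R = {1, 3, 5, 6, 7, 8, 9, 12}
(S ∪ R) ∩ S = {1, 3, 6, 7, 8, 9, 12}
P' ∪ ((S ∪ R) ∩ S) = {1, 2, 3, 4, 6, 7, 8, 9, 11, 12}
(Q △ R) ∪ (P' ∪ ((S ∪ R) ∩ S)) = {1, 2, 3, 4, 6, 7, 8, 9, 10, 11, 12}
((Q △ R) ∪ (P' ∪ ((S ∪ R) ∩ S))) △ S = {2, 4, 10, 11}
|((Q △ R) ∪ (P' ∪ ((S ∪ R) ∩ S))) △ S| = 4

4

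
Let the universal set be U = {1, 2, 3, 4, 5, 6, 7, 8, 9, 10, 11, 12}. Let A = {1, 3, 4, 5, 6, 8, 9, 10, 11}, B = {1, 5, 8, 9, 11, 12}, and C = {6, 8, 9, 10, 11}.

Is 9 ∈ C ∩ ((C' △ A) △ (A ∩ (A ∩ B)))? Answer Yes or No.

No

9 ∈ C, so 9 ∉ C'
9 ∉ C' and 9 ∈ A, so 9 ∈ C' △ A
9 ∈ A and 9 ∈ B, so 9 ∈ A ∩ B
9 ∈ A and 9 ∈ (A ∩ B), so 9 ∈ A ∩ (A ∩ B)
9 ∈ (C' △ A) and 9 ∈ (A ∩ (A ∩ B)), so 9 ∉ (C' △ A) △ (A ∩ (A ∩ B))
9 ∈ C and 9 ∉ ((C' △ A) △ (A ∩ (A ∩ B))), so 9 ∉ C ∩ ((C' △ A) △ (A ∩ (A ∩ B)))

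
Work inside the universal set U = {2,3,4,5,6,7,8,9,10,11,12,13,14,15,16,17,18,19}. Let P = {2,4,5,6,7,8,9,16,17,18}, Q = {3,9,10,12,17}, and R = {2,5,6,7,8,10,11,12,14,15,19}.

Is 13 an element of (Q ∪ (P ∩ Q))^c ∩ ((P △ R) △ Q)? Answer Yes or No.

No

13 ∉ P and 13 ∉ Q, so 13 ∉ P ∩ Q
13 ∉ Q and 13 ∉ (P ∩ Q), so 13 ∉ Q ∪ (P ∩ Q)
13 ∈ (Q ∪ (P ∩ Q))^c since 13 ∉ (Q ∪ (P ∩ Q))
13 ∉ P and 13 ∉ R, so 13 ∉ P △ R
13 ∉ (P △ R) and 13 ∉ Q, so 13 ∉ (P △ R) △ Q
13 ∈ (Q ∪ (P ∩ Q))^c and 13 ∉ ((P △ R) △ Q), so 13 ∉ (Q ∪ (P ∩ Q))^c ∩ ((P △ R) △ Q)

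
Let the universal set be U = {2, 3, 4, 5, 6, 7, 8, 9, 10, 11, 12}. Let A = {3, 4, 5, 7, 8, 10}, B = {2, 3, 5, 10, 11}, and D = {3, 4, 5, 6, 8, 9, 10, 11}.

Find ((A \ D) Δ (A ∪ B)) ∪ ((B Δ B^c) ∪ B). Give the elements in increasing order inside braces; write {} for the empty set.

A \ D = {7}
A ∪ B = {2, 3, 4, 5, 7, 8, 10, 11}
(A \ D) Δ (A ∪ B) = {2, 3, 4, 5, 8, 10, 11}
B^c = {4, 6, 7, 8, 9, 12}
B Δ B^c = {2, 3, 4, 5, 6, 7, 8, 9, 10, 11, 12}
(B Δ B^c) ∪ B = {2, 3, 4, 5, 6, 7, 8, 9, 10, 11, 12}
((A \ D) Δ (A ∪ B)) ∪ ((B Δ B^c) ∪ B) = {2, 3, 4, 5, 6, 7, 8, 9, 10, 11, 12}

{2, 3, 4, 5, 6, 7, 8, 9, 10, 11, 12}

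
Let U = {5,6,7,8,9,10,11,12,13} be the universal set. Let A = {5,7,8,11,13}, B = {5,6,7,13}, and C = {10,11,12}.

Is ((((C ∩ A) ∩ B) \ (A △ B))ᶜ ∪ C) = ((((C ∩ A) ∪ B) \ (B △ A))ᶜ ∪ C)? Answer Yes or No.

No

C ∩ A = {11}
(C ∩ A) ∩ B = {}
A △ B = {6,8,11}
((C ∩ A) ∩ B) \ (A △ B) = {}
(((C ∩ A) ∩ B) \ (A △ B))ᶜ = {5,6,7,8,9,10,11,12,13}
(((C ∩ A) ∩ B) \ (A △ B))ᶜ ∪ C = {5,6,7,8,9,10,11,12,13}
(C ∩ A) ∪ B = {5,6,7,11,13}
B △ A = {6,8,11}
((C ∩ A) ∪ B) \ (B △ A) = {5,7,13}
(((C ∩ A) ∪ B) \ (B △ A))ᶜ = {6,8,9,10,11,12}
(((C ∩ A) ∪ B) \ (B △ A))ᶜ ∪ C = {6,8,9,10,11,12}
5 ∈ (((C ∩ A) ∩ B) \ (A △ B))ᶜ ∪ C but 5 ∉ (((C ∩ A) ∪ B) \ (B △ A))ᶜ ∪ C, so they differ.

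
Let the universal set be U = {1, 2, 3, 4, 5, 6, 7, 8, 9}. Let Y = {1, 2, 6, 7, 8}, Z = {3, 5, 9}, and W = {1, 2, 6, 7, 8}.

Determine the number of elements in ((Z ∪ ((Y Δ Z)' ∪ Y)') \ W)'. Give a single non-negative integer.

6

Y Δ Z = {1, 2, 3, 5, 6, 7, 8, 9}
(Y Δ Z)' = {4}
(Y Δ Z)' ∪ Y = {1, 2, 4, 6, 7, 8}
((Y Δ Z)' ∪ Y)' = {3, 5, 9}
Z ∪ ((Y Δ Z)' ∪ Y)' = {3, 5, 9}
(Z ∪ ((Y Δ Z)' ∪ Y)') \ W = {3, 5, 9}
((Z ∪ ((Y Δ Z)' ∪ Y)') \ W)' = {1, 2, 4, 6, 7, 8}
|((Z ∪ ((Y Δ Z)' ∪ Y)') \ W)'| = 6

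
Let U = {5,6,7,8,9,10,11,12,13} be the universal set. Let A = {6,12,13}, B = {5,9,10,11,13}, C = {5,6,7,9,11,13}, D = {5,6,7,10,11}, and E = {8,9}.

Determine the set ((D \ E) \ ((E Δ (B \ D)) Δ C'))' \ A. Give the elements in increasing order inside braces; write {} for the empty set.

{8,9,10}

D \ E = {5,6,7,10,11}
B \ D = {9,13}
E Δ (B \ D) = {8,13}
C' = {8,10,12}
(E Δ (B \ D)) Δ C' = {10,12,13}
(D \ E) \ ((E Δ (B \ D)) Δ C') = {5,6,7,11}
((D \ E) \ ((E Δ (B \ D)) Δ C'))' = {8,9,10,12,13}
((D \ E) \ ((E Δ (B \ D)) Δ C'))' \ A = {8,9,10}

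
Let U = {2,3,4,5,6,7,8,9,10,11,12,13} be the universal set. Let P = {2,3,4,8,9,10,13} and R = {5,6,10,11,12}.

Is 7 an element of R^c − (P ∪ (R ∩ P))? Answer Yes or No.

Yes

7 ∉ R, so 7 ∈ R^c
7 ∉ R and 7 ∉ P, so 7 ∉ R ∩ P
7 ∉ P and 7 ∉ (R ∩ P), so 7 ∉ P ∪ (R ∩ P)
7 ∈ R^c and 7 ∉ (P ∪ (R ∩ P)), so 7 ∈ R^c − (P ∪ (R ∩ P))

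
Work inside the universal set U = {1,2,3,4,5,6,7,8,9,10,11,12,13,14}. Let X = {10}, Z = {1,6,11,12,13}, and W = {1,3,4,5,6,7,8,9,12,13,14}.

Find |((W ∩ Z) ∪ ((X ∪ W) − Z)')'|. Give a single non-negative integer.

8

W ∩ Z = {1,6,12,13}
X ∪ W = {1,3,4,5,6,7,8,9,10,12,13,14}
(X ∪ W) − Z = {3,4,5,7,8,9,10,14}
((X ∪ W) − Z)' = {1,2,6,11,12,13}
(W ∩ Z) ∪ ((X ∪ W) − Z)' = {1,2,6,11,12,13}
((W ∩ Z) ∪ ((X ∪ W) − Z)')' = {3,4,5,7,8,9,10,14}
|((W ∩ Z) ∪ ((X ∪ W) − Z)')'| = 8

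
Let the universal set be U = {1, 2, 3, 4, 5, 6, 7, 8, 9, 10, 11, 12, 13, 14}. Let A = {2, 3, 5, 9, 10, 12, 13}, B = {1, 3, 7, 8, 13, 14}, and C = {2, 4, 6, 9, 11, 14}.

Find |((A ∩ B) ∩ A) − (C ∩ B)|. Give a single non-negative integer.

2

A ∩ B = {3, 13}
(A ∩ B) ∩ A = {3, 13}
C ∩ B = {14}
((A ∩ B) ∩ A) − (C ∩ B) = {3, 13}
|((A ∩ B) ∩ A) − (C ∩ B)| = 2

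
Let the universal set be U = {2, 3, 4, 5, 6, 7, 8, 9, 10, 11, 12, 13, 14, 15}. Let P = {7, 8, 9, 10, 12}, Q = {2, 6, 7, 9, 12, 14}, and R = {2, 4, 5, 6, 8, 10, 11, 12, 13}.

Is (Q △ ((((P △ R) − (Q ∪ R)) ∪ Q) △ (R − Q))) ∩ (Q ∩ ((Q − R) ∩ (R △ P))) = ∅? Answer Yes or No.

P △ R = {2, 4, 5, 6, 7, 9, 11, 13}
Q ∪ R = {2, 4, 5, 6, 7, 8, 9, 10, 11, 12, 13, 14}
(P △ R) − (Q ∪ R) = {}
((P △ R) − (Q ∪ R)) ∪ Q = {2, 6, 7, 9, 12, 14}
R − Q = {4, 5, 8, 10, 11, 13}
(((P △ R) − (Q ∪ R)) ∪ Q) △ (R − Q) = {2, 4, 5, 6, 7, 8, 9, 10, 11, 12, 13, 14}
Q △ ((((P △ R) − (Q ∪ R)) ∪ Q) △ (R − Q)) = {4, 5, 8, 10, 11, 13}
Q − R = {7, 9, 14}
R △ P = {2, 4, 5, 6, 7, 9, 11, 13}
(Q − R) ∩ (R △ P) = {7, 9}
Q ∩ ((Q − R) ∩ (R △ P)) = {7, 9}
{4, 5, 8, 10, 11, 13} and {7, 9} share no elements.

Yes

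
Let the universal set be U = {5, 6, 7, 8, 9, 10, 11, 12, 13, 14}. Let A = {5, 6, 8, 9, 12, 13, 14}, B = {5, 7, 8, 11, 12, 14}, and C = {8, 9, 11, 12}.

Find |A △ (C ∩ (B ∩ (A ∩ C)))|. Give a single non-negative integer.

5

A ∩ C = {8, 9, 12}
B ∩ (A ∩ C) = {8, 12}
C ∩ (B ∩ (A ∩ C)) = {8, 12}
A △ (C ∩ (B ∩ (A ∩ C))) = {5, 6, 9, 13, 14}
|A △ (C ∩ (B ∩ (A ∩ C)))| = 5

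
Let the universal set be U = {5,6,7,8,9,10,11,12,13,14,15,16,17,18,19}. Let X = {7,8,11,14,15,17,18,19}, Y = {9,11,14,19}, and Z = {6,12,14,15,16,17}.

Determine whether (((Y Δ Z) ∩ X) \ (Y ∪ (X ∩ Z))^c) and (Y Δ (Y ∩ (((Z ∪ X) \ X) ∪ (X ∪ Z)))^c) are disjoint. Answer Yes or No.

Y Δ Z = {6,9,11,12,15,16,17,19}
(Y Δ Z) ∩ X = {11,15,17,19}
X ∩ Z = {14,15,17}
Y ∪ (X ∩ Z) = {9,11,14,15,17,19}
(Y ∪ (X ∩ Z))^c = {5,6,7,8,10,12,13,16,18}
((Y Δ Z) ∩ X) \ (Y ∪ (X ∩ Z))^c = {11,15,17,19}
Z ∪ X = {6,7,8,11,12,14,15,16,17,18,19}
(Z ∪ X) \ X = {6,12,16}
X ∪ Z = {6,7,8,11,12,14,15,16,17,18,19}
((Z ∪ X) \ X) ∪ (X ∪ Z) = {6,7,8,11,12,14,15,16,17,18,19}
Y ∩ (((Z ∪ X) \ X) ∪ (X ∪ Z)) = {11,14,19}
(Y ∩ (((Z ∪ X) \ X) ∪ (X ∪ Z)))^c = {5,6,7,8,9,10,12,13,15,16,17,18}
Y Δ (Y ∩ (((Z ∪ X) \ X) ∪ (X ∪ Z)))^c = {5,6,7,8,10,11,12,13,14,15,16,17,18,19}
11 lies in both, so they are not disjoint.

No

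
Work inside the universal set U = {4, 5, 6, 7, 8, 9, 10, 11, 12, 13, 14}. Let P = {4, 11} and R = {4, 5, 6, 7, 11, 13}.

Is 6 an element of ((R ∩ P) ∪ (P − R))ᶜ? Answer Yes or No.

Yes

6 ∈ R and 6 ∉ P, so 6 ∉ R ∩ P
6 ∉ P and 6 ∈ R, so 6 ∉ P − R
6 ∉ (R ∩ P) and 6 ∉ (P − R), so 6 ∉ (R ∩ P) ∪ (P − R)
6 ∈ ((R ∩ P) ∪ (P − R))ᶜ since 6 ∉ ((R ∩ P) ∪ (P − R))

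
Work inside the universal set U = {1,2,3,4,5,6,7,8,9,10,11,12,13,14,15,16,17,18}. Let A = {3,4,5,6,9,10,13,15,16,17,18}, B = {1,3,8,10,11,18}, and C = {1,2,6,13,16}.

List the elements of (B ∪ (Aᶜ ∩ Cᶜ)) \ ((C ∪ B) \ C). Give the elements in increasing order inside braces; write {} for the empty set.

{1,7,12,14}

Aᶜ = {1,2,7,8,11,12,14}
Cᶜ = {3,4,5,7,8,9,10,11,12,14,15,17,18}
Aᶜ ∩ Cᶜ = {7,8,11,12,14}
B ∪ (Aᶜ ∩ Cᶜ) = {1,3,7,8,10,11,12,14,18}
C ∪ B = {1,2,3,6,8,10,11,13,16,18}
(C ∪ B) \ C = {3,8,10,11,18}
(B ∪ (Aᶜ ∩ Cᶜ)) \ ((C ∪ B) \ C) = {1,7,12,14}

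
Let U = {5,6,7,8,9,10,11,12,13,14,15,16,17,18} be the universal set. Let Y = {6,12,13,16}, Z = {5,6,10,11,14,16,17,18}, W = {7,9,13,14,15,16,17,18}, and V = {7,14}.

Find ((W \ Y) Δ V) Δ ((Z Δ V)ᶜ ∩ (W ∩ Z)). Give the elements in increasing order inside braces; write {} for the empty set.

W \ Y = {7,9,14,15,17,18}
(W \ Y) Δ V = {9,15,17,18}
Z Δ V = {5,6,7,10,11,16,17,18}
(Z Δ V)ᶜ = {8,9,12,13,14,15}
W ∩ Z = {14,16,17,18}
(Z Δ V)ᶜ ∩ (W ∩ Z) = {14}
((W \ Y) Δ V) Δ ((Z Δ V)ᶜ ∩ (W ∩ Z)) = {9,14,15,17,18}

{9,14,15,17,18}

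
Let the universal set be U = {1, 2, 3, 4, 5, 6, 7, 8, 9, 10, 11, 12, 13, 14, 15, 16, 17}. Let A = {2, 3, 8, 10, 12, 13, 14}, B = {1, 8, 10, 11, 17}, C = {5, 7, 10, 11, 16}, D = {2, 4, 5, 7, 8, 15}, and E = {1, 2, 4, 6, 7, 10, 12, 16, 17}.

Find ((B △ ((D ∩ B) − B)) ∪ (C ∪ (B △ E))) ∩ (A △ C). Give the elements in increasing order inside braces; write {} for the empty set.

D ∩ B = {8}
(D ∩ B) − B = {}
B △ ((D ∩ B) − B) = {1, 8, 10, 11, 17}
B △ E = {2, 4, 6, 7, 8, 11, 12, 16}
C ∪ (B △ E) = {2, 4, 5, 6, 7, 8, 10, 11, 12, 16}
(B △ ((D ∩ B) − B)) ∪ (C ∪ (B △ E)) = {1, 2, 4, 5, 6, 7, 8, 10, 11, 12, 16, 17}
A △ C = {2, 3, 5, 7, 8, 11, 12, 13, 14, 16}
((B △ ((D ∩ B) − B)) ∪ (C ∪ (B △ E))) ∩ (A △ C) = {2, 5, 7, 8, 11, 12, 16}

{2, 5, 7, 8, 11, 12, 16}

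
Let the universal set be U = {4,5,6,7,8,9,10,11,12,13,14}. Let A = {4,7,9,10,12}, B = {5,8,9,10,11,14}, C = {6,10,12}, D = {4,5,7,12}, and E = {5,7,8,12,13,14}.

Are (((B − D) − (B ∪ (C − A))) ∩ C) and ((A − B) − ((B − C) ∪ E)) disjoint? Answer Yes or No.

Yes

B − D = {8,9,10,11,14}
C − A = {6}
B ∪ (C − A) = {5,6,8,9,10,11,14}
(B − D) − (B ∪ (C − A)) = {}
((B − D) − (B ∪ (C − A))) ∩ C = {}
A − B = {4,7,12}
B − C = {5,8,9,11,14}
(B − C) ∪ E = {5,7,8,9,11,12,13,14}
(A − B) − ((B − C) ∪ E) = {4}
{} and {4} share no elements.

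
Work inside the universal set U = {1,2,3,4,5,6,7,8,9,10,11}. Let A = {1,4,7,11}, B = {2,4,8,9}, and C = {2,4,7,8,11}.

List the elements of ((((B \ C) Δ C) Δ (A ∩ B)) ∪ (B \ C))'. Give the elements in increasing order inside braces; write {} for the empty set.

{1,3,4,5,6,10}

B \ C = {9}
(B \ C) Δ C = {2,4,7,8,9,11}
A ∩ B = {4}
((B \ C) Δ C) Δ (A ∩ B) = {2,7,8,9,11}
(((B \ C) Δ C) Δ (A ∩ B)) ∪ (B \ C) = {2,7,8,9,11}
((((B \ C) Δ C) Δ (A ∩ B)) ∪ (B \ C))' = {1,3,4,5,6,10}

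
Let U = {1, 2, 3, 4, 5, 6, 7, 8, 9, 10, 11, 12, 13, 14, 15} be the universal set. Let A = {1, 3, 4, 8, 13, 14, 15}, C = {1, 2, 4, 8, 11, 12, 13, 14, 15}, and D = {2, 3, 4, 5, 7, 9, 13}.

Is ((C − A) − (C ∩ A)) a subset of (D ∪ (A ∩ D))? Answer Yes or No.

C − A = {2, 11, 12}
C ∩ A = {1, 4, 8, 13, 14, 15}
(C − A) − (C ∩ A) = {2, 11, 12}
A ∩ D = {3, 4, 13}
D ∪ (A ∩ D) = {2, 3, 4, 5, 7, 9, 13}
11 ∈ (C − A) − (C ∩ A) but 11 ∉ D ∪ (A ∩ D), so the inclusion fails.

No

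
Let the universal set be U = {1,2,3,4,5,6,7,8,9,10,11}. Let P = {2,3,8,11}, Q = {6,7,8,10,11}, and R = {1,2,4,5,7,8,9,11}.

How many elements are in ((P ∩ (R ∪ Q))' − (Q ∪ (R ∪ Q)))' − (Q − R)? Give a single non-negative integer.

R ∪ Q = {1,2,4,5,6,7,8,9,10,11}
P ∩ (R ∪ Q) = {2,8,11}
(P ∩ (R ∪ Q))' = {1,3,4,5,6,7,9,10}
Q ∪ (R ∪ Q) = {1,2,4,5,6,7,8,9,10,11}
(P ∩ (R ∪ Q))' − (Q ∪ (R ∪ Q)) = {3}
((P ∩ (R ∪ Q))' − (Q ∪ (R ∪ Q)))' = {1,2,4,5,6,7,8,9,10,11}
Q − R = {6,10}
((P ∩ (R ∪ Q))' − (Q ∪ (R ∪ Q)))' − (Q − R) = {1,2,4,5,7,8,9,11}
|((P ∩ (R ∪ Q))' − (Q ∪ (R ∪ Q)))' − (Q − R)| = 8

8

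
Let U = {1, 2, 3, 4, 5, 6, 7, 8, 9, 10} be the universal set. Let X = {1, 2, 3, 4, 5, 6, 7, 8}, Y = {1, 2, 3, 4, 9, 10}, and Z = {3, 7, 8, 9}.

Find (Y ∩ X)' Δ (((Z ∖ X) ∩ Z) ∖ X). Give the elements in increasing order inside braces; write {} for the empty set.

Y ∩ X = {1, 2, 3, 4}
(Y ∩ X)' = {5, 6, 7, 8, 9, 10}
Z ∖ X = {9}
(Z ∖ X) ∩ Z = {9}
((Z ∖ X) ∩ Z) ∖ X = {9}
(Y ∩ X)' Δ (((Z ∖ X) ∩ Z) ∖ X) = {5, 6, 7, 8, 10}

{5, 6, 7, 8, 10}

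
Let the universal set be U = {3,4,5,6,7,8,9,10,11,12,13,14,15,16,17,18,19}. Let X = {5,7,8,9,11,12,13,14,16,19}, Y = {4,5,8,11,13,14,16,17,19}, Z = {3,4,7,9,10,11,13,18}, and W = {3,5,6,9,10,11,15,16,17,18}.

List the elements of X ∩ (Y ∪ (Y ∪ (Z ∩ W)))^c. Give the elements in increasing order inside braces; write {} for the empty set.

{7,12}

Z ∩ W = {3,9,10,11,18}
Y ∪ (Z ∩ W) = {3,4,5,8,9,10,11,13,14,16,17,18,19}
Y ∪ (Y ∪ (Z ∩ W)) = {3,4,5,8,9,10,11,13,14,16,17,18,19}
(Y ∪ (Y ∪ (Z ∩ W)))^c = {6,7,12,15}
X ∩ (Y ∪ (Y ∪ (Z ∩ W)))^c = {7,12}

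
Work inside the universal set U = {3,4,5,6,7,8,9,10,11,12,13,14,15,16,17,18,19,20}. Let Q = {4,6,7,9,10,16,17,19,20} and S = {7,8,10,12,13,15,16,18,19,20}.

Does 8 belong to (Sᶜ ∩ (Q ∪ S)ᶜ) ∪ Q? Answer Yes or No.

8 ∈ S, so 8 ∉ Sᶜ
8 ∉ Q and 8 ∈ S, so 8 ∈ Q ∪ S
8 ∉ (Q ∪ S)ᶜ since 8 ∈ (Q ∪ S)
8 ∉ Sᶜ and 8 ∉ (Q ∪ S)ᶜ, so 8 ∉ Sᶜ ∩ (Q ∪ S)ᶜ
8 ∉ (Sᶜ ∩ (Q ∪ S)ᶜ) and 8 ∉ Q, so 8 ∉ (Sᶜ ∩ (Q ∪ S)ᶜ) ∪ Q

No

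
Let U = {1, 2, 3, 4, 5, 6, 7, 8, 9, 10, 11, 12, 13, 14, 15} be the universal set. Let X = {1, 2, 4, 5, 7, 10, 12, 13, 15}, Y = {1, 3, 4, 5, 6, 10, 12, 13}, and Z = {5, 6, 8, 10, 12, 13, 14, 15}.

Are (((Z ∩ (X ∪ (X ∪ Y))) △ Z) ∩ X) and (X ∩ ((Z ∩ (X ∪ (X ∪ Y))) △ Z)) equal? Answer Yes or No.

X ∪ Y = {1, 2, 3, 4, 5, 6, 7, 10, 12, 13, 15}
X ∪ (X ∪ Y) = {1, 2, 3, 4, 5, 6, 7, 10, 12, 13, 15}
Z ∩ (X ∪ (X ∪ Y)) = {5, 6, 10, 12, 13, 15}
(Z ∩ (X ∪ (X ∪ Y))) △ Z = {8, 14}
((Z ∩ (X ∪ (X ∪ Y))) △ Z) ∩ X = {}
X ∩ ((Z ∩ (X ∪ (X ∪ Y))) △ Z) = {}
Both equal {}, so ((Z ∩ (X ∪ (X ∪ Y))) △ Z) ∩ X = X ∩ ((Z ∩ (X ∪ (X ∪ Y))) △ Z).

Yes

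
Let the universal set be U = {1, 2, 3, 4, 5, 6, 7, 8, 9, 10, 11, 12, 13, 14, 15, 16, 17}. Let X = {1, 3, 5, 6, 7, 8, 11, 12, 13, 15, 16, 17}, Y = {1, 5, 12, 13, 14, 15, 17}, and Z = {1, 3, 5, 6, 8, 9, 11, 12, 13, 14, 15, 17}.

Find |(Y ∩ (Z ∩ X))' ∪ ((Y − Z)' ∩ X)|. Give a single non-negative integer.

17

Z ∩ X = {1, 3, 5, 6, 8, 11, 12, 13, 15, 17}
Y ∩ (Z ∩ X) = {1, 5, 12, 13, 15, 17}
(Y ∩ (Z ∩ X))' = {2, 3, 4, 6, 7, 8, 9, 10, 11, 14, 16}
Y − Z = {}
(Y − Z)' = {1, 2, 3, 4, 5, 6, 7, 8, 9, 10, 11, 12, 13, 14, 15, 16, 17}
(Y − Z)' ∩ X = {1, 3, 5, 6, 7, 8, 11, 12, 13, 15, 16, 17}
(Y ∩ (Z ∩ X))' ∪ ((Y − Z)' ∩ X) = {1, 2, 3, 4, 5, 6, 7, 8, 9, 10, 11, 12, 13, 14, 15, 16, 17}
|(Y ∩ (Z ∩ X))' ∪ ((Y − Z)' ∩ X)| = 17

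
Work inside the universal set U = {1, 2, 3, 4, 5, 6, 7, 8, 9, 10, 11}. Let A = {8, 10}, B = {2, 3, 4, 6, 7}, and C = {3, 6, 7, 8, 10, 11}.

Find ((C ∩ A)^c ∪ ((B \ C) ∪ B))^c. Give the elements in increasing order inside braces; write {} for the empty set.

{8, 10}

C ∩ A = {8, 10}
(C ∩ A)^c = {1, 2, 3, 4, 5, 6, 7, 9, 11}
B \ C = {2, 4}
(B \ C) ∪ B = {2, 3, 4, 6, 7}
(C ∩ A)^c ∪ ((B \ C) ∪ B) = {1, 2, 3, 4, 5, 6, 7, 9, 11}
((C ∩ A)^c ∪ ((B \ C) ∪ B))^c = {8, 10}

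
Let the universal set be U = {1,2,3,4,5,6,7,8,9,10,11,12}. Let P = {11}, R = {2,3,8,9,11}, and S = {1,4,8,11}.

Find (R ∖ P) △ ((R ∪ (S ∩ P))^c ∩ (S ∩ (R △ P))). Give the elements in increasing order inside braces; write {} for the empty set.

R ∖ P = {2,3,8,9}
S ∩ P = {11}
R ∪ (S ∩ P) = {2,3,8,9,11}
(R ∪ (S ∩ P))^c = {1,4,5,6,7,10,12}
R △ P = {2,3,8,9}
S ∩ (R △ P) = {8}
(R ∪ (S ∩ P))^c ∩ (S ∩ (R △ P)) = {}
(R ∖ P) △ ((R ∪ (S ∩ P))^c ∩ (S ∩ (R △ P))) = {2,3,8,9}

{2,3,8,9}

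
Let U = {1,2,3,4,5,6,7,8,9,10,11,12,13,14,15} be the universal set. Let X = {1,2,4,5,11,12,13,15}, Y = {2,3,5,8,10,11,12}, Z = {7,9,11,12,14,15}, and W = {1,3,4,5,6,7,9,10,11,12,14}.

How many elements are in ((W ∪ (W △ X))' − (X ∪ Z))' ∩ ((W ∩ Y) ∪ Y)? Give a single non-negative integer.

6

W △ X = {2,3,6,7,9,10,13,14,15}
W ∪ (W △ X) = {1,2,3,4,5,6,7,9,10,11,12,13,14,15}
(W ∪ (W △ X))' = {8}
X ∪ Z = {1,2,4,5,7,9,11,12,13,14,15}
(W ∪ (W △ X))' − (X ∪ Z) = {8}
((W ∪ (W △ X))' − (X ∪ Z))' = {1,2,3,4,5,6,7,9,10,11,12,13,14,15}
W ∩ Y = {3,5,10,11,12}
(W ∩ Y) ∪ Y = {2,3,5,8,10,11,12}
((W ∪ (W △ X))' − (X ∪ Z))' ∩ ((W ∩ Y) ∪ Y) = {2,3,5,10,11,12}
|((W ∪ (W △ X))' − (X ∪ Z))' ∩ ((W ∩ Y) ∪ Y)| = 6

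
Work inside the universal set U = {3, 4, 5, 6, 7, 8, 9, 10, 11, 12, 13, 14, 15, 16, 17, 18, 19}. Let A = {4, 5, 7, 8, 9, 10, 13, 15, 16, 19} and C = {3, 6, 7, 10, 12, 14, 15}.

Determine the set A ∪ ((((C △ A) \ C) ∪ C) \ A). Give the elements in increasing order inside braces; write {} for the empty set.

{3, 4, 5, 6, 7, 8, 9, 10, 12, 13, 14, 15, 16, 19}

C △ A = {3, 4, 5, 6, 8, 9, 12, 13, 14, 16, 19}
(C △ A) \ C = {4, 5, 8, 9, 13, 16, 19}
((C △ A) \ C) ∪ C = {3, 4, 5, 6, 7, 8, 9, 10, 12, 13, 14, 15, 16, 19}
(((C △ A) \ C) ∪ C) \ A = {3, 6, 12, 14}
A ∪ ((((C △ A) \ C) ∪ C) \ A) = {3, 4, 5, 6, 7, 8, 9, 10, 12, 13, 14, 15, 16, 19}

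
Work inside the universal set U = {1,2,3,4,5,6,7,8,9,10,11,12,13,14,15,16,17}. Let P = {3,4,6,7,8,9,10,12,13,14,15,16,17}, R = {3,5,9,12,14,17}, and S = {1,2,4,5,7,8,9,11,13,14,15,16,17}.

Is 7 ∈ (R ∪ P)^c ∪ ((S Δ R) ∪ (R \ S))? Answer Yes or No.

Yes

7 ∉ R and 7 ∈ P, so 7 ∈ R ∪ P
7 ∉ (R ∪ P)^c since 7 ∈ (R ∪ P)
7 ∈ S and 7 ∉ R, so 7 ∈ S Δ R
7 ∉ R and 7 ∈ S, so 7 ∉ R \ S
7 ∈ (S Δ R) and 7 ∉ (R \ S), so 7 ∈ (S Δ R) ∪ (R \ S)
7 ∉ (R ∪ P)^c and 7 ∈ ((S Δ R) ∪ (R \ S)), so 7 ∈ (R ∪ P)^c ∪ ((S Δ R) ∪ (R \ S))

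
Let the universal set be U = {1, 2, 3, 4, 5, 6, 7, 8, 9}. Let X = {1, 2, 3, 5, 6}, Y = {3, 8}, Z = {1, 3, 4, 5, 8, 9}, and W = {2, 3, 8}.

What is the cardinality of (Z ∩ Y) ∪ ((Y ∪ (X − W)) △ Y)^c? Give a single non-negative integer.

6

Z ∩ Y = {3, 8}
X − W = {1, 5, 6}
Y ∪ (X − W) = {1, 3, 5, 6, 8}
(Y ∪ (X − W)) △ Y = {1, 5, 6}
((Y ∪ (X − W)) △ Y)^c = {2, 3, 4, 7, 8, 9}
(Z ∩ Y) ∪ ((Y ∪ (X − W)) △ Y)^c = {2, 3, 4, 7, 8, 9}
|(Z ∩ Y) ∪ ((Y ∪ (X − W)) △ Y)^c| = 6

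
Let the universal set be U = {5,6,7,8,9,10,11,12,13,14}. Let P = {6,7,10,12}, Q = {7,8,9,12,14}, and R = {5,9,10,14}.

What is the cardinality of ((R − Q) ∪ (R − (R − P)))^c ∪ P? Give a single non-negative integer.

R − Q = {5,10}
R − P = {5,9,14}
R − (R − P) = {10}
(R − Q) ∪ (R − (R − P)) = {5,10}
((R − Q) ∪ (R − (R − P)))^c = {6,7,8,9,11,12,13,14}
((R − Q) ∪ (R − (R − P)))^c ∪ P = {6,7,8,9,10,11,12,13,14}
|((R − Q) ∪ (R − (R − P)))^c ∪ P| = 9

9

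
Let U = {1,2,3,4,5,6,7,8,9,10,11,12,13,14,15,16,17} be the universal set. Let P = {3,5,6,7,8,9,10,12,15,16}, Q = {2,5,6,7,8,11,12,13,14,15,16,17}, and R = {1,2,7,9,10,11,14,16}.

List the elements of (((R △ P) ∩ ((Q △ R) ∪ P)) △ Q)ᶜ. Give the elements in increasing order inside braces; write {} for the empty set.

{4,5,6,8,9,10,12,15}

R △ P = {1,2,3,5,6,8,11,12,14,15}
Q △ R = {1,5,6,8,9,10,12,13,15,17}
(Q △ R) ∪ P = {1,3,5,6,7,8,9,10,12,13,15,16,17}
(R △ P) ∩ ((Q △ R) ∪ P) = {1,3,5,6,8,12,15}
((R △ P) ∩ ((Q △ R) ∪ P)) △ Q = {1,2,3,7,11,13,14,16,17}
(((R △ P) ∩ ((Q △ R) ∪ P)) △ Q)ᶜ = {4,5,6,8,9,10,12,15}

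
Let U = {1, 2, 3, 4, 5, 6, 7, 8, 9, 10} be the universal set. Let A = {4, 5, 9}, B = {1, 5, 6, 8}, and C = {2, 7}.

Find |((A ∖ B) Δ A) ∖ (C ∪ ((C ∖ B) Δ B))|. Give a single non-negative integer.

0

A ∖ B = {4, 9}
(A ∖ B) Δ A = {5}
C ∖ B = {2, 7}
(C ∖ B) Δ B = {1, 2, 5, 6, 7, 8}
C ∪ ((C ∖ B) Δ B) = {1, 2, 5, 6, 7, 8}
((A ∖ B) Δ A) ∖ (C ∪ ((C ∖ B) Δ B)) = {}
|((A ∖ B) Δ A) ∖ (C ∪ ((C ∖ B) Δ B))| = 0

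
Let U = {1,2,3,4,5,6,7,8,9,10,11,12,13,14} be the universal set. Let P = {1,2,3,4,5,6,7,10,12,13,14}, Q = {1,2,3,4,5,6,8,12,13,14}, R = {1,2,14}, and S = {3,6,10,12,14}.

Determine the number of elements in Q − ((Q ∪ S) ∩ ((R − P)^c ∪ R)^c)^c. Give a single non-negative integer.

0

Q ∪ S = {1,2,3,4,5,6,8,10,12,13,14}
R − P = {}
(R − P)^c = {1,2,3,4,5,6,7,8,9,10,11,12,13,14}
(R − P)^c ∪ R = {1,2,3,4,5,6,7,8,9,10,11,12,13,14}
((R − P)^c ∪ R)^c = {}
(Q ∪ S) ∩ ((R − P)^c ∪ R)^c = {}
((Q ∪ S) ∩ ((R − P)^c ∪ R)^c)^c = {1,2,3,4,5,6,7,8,9,10,11,12,13,14}
Q − ((Q ∪ S) ∩ ((R − P)^c ∪ R)^c)^c = {}
|Q − ((Q ∪ S) ∩ ((R − P)^c ∪ R)^c)^c| = 0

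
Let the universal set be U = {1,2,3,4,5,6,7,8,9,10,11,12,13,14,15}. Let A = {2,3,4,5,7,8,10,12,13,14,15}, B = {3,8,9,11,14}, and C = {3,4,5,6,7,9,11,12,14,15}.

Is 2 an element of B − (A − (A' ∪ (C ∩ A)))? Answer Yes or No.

2 ∈ A, so 2 ∉ A'
2 ∉ C and 2 ∈ A, so 2 ∉ C ∩ A
2 ∉ A' and 2 ∉ (C ∩ A), so 2 ∉ A' ∪ (C ∩ A)
2 ∈ A and 2 ∉ (A' ∪ (C ∩ A)), so 2 ∈ A − (A' ∪ (C ∩ A))
2 ∉ B and 2 ∈ (A − (A' ∪ (C ∩ A))), so 2 ∉ B − (A − (A' ∪ (C ∩ A)))

No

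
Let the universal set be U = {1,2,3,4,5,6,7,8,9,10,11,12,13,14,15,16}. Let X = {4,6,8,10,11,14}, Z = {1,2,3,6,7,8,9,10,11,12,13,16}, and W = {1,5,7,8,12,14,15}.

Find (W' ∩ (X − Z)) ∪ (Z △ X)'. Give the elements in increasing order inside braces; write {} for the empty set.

{4,5,6,8,10,11,15}

W' = {2,3,4,6,9,10,11,13,16}
X − Z = {4,14}
W' ∩ (X − Z) = {4}
Z △ X = {1,2,3,4,7,9,12,13,14,16}
(Z △ X)' = {5,6,8,10,11,15}
(W' ∩ (X − Z)) ∪ (Z △ X)' = {4,5,6,8,10,11,15}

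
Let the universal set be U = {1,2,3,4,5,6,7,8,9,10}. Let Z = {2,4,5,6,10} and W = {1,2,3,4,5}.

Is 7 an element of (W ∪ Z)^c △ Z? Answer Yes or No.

7 ∉ W and 7 ∉ Z, so 7 ∉ W ∪ Z
7 ∈ (W ∪ Z)^c since 7 ∉ (W ∪ Z)
7 ∈ (W ∪ Z)^c and 7 ∉ Z, so 7 ∈ (W ∪ Z)^c △ Z

Yes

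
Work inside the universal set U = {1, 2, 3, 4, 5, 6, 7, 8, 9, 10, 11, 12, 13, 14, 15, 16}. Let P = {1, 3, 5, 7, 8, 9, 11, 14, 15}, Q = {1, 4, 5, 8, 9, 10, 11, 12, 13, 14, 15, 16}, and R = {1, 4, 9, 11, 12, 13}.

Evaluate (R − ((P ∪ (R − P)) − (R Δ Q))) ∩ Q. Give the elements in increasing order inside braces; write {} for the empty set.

R − P = {4, 12, 13}
P ∪ (R − P) = {1, 3, 4, 5, 7, 8, 9, 11, 12, 13, 14, 15}
R Δ Q = {5, 8, 10, 14, 15, 16}
(P ∪ (R − P)) − (R Δ Q) = {1, 3, 4, 7, 9, 11, 12, 13}
R − ((P ∪ (R − P)) − (R Δ Q)) = {}
(R − ((P ∪ (R − P)) − (R Δ Q))) ∩ Q = {}

{}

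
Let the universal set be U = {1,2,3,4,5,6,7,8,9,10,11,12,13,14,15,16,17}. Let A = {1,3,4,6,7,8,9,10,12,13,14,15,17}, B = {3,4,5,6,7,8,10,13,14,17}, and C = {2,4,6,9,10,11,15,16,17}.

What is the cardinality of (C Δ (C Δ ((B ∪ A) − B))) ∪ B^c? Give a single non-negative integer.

B ∪ A = {1,3,4,5,6,7,8,9,10,12,13,14,15,17}
(B ∪ A) − B = {1,9,12,15}
C Δ ((B ∪ A) − B) = {1,2,4,6,10,11,12,16,17}
C Δ (C Δ ((B ∪ A) − B)) = {1,9,12,15}
B^c = {1,2,9,11,12,15,16}
(C Δ (C Δ ((B ∪ A) − B))) ∪ B^c = {1,2,9,11,12,15,16}
|(C Δ (C Δ ((B ∪ A) − B))) ∪ B^c| = 7

7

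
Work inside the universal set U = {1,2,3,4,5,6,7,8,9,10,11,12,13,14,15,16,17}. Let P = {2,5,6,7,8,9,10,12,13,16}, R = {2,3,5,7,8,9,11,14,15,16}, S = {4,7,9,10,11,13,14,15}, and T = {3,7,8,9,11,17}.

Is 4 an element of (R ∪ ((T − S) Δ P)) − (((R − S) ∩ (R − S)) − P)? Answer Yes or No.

No

4 ∉ T and 4 ∈ S, so 4 ∉ T − S
4 ∉ (T − S) and 4 ∉ P, so 4 ∉ (T − S) Δ P
4 ∉ R and 4 ∉ ((T − S) Δ P), so 4 ∉ R ∪ ((T − S) Δ P)
4 ∉ R and 4 ∈ S, so 4 ∉ R − S
4 ∉ R and 4 ∈ S, so 4 ∉ R − S
4 ∉ (R − S) and 4 ∉ (R − S), so 4 ∉ (R − S) ∩ (R − S)
4 ∉ ((R − S) ∩ (R − S)) and 4 ∉ P, so 4 ∉ ((R − S) ∩ (R − S)) − P
4 ∉ (R ∪ ((T − S) Δ P)) and 4 ∉ (((R − S) ∩ (R − S)) − P), so 4 ∉ (R ∪ ((T − S) Δ P)) − (((R − S) ∩ (R − S)) − P)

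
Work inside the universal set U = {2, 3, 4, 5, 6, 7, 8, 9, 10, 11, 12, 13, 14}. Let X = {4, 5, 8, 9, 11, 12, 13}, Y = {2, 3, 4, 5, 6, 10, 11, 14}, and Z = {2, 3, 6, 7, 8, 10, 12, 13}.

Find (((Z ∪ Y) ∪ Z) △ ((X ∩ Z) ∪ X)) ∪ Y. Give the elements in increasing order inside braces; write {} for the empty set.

{2, 3, 4, 5, 6, 7, 9, 10, 11, 14}

Z ∪ Y = {2, 3, 4, 5, 6, 7, 8, 10, 11, 12, 13, 14}
(Z ∪ Y) ∪ Z = {2, 3, 4, 5, 6, 7, 8, 10, 11, 12, 13, 14}
X ∩ Z = {8, 12, 13}
(X ∩ Z) ∪ X = {4, 5, 8, 9, 11, 12, 13}
((Z ∪ Y) ∪ Z) △ ((X ∩ Z) ∪ X) = {2, 3, 6, 7, 9, 10, 14}
(((Z ∪ Y) ∪ Z) △ ((X ∩ Z) ∪ X)) ∪ Y = {2, 3, 4, 5, 6, 7, 9, 10, 11, 14}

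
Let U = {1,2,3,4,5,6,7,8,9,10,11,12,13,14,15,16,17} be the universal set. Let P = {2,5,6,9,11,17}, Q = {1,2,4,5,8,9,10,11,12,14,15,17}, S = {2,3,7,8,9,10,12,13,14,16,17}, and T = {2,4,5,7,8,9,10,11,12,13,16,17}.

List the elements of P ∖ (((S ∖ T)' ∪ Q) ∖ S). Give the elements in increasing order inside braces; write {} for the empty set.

{2,9,17}

S ∖ T = {3,14}
(S ∖ T)' = {1,2,4,5,6,7,8,9,10,11,12,13,15,16,17}
(S ∖ T)' ∪ Q = {1,2,4,5,6,7,8,9,10,11,12,13,14,15,16,17}
((S ∖ T)' ∪ Q) ∖ S = {1,4,5,6,11,15}
P ∖ (((S ∖ T)' ∪ Q) ∖ S) = {2,9,17}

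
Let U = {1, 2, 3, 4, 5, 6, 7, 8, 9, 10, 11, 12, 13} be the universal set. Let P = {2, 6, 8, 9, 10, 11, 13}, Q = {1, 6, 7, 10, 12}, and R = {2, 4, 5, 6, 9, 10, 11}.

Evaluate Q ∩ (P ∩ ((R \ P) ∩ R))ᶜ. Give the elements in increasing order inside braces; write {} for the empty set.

{1, 6, 7, 10, 12}

R \ P = {4, 5}
(R \ P) ∩ R = {4, 5}
P ∩ ((R \ P) ∩ R) = {}
(P ∩ ((R \ P) ∩ R))ᶜ = {1, 2, 3, 4, 5, 6, 7, 8, 9, 10, 11, 12, 13}
Q ∩ (P ∩ ((R \ P) ∩ R))ᶜ = {1, 6, 7, 10, 12}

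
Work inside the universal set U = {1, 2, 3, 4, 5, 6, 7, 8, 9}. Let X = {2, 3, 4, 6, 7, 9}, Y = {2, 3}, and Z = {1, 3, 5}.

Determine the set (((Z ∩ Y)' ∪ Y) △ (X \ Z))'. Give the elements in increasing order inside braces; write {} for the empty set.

{2, 4, 6, 7, 9}

Z ∩ Y = {3}
(Z ∩ Y)' = {1, 2, 4, 5, 6, 7, 8, 9}
(Z ∩ Y)' ∪ Y = {1, 2, 3, 4, 5, 6, 7, 8, 9}
X \ Z = {2, 4, 6, 7, 9}
((Z ∩ Y)' ∪ Y) △ (X \ Z) = {1, 3, 5, 8}
(((Z ∩ Y)' ∪ Y) △ (X \ Z))' = {2, 4, 6, 7, 9}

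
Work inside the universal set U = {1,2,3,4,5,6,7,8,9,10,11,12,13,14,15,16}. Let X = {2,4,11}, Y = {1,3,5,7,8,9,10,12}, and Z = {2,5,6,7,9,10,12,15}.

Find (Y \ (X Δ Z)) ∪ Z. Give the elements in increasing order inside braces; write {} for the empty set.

{1,2,3,5,6,7,8,9,10,12,15}

X Δ Z = {4,5,6,7,9,10,11,12,15}
Y \ (X Δ Z) = {1,3,8}
(Y \ (X Δ Z)) ∪ Z = {1,2,3,5,6,7,8,9,10,12,15}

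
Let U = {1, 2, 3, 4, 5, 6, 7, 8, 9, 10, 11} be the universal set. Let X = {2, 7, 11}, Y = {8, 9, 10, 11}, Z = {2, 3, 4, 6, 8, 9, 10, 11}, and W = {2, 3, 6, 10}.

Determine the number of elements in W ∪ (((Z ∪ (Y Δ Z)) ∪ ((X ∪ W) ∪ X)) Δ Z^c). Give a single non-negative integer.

10

Y Δ Z = {2, 3, 4, 6}
Z ∪ (Y Δ Z) = {2, 3, 4, 6, 8, 9, 10, 11}
X ∪ W = {2, 3, 6, 7, 10, 11}
(X ∪ W) ∪ X = {2, 3, 6, 7, 10, 11}
(Z ∪ (Y Δ Z)) ∪ ((X ∪ W) ∪ X) = {2, 3, 4, 6, 7, 8, 9, 10, 11}
Z^c = {1, 5, 7}
((Z ∪ (Y Δ Z)) ∪ ((X ∪ W) ∪ X)) Δ Z^c = {1, 2, 3, 4, 5, 6, 8, 9, 10, 11}
W ∪ (((Z ∪ (Y Δ Z)) ∪ ((X ∪ W) ∪ X)) Δ Z^c) = {1, 2, 3, 4, 5, 6, 8, 9, 10, 11}
|W ∪ (((Z ∪ (Y Δ Z)) ∪ ((X ∪ W) ∪ X)) Δ Z^c)| = 10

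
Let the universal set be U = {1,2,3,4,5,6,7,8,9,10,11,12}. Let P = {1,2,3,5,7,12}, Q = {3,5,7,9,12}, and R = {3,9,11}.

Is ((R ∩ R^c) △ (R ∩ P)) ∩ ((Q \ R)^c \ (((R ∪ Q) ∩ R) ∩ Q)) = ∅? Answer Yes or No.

R^c = {1,2,4,5,6,7,8,10,12}
R ∩ R^c = {}
R ∩ P = {3}
(R ∩ R^c) △ (R ∩ P) = {3}
Q \ R = {5,7,12}
(Q \ R)^c = {1,2,3,4,6,8,9,10,11}
R ∪ Q = {3,5,7,9,11,12}
(R ∪ Q) ∩ R = {3,9,11}
((R ∪ Q) ∩ R) ∩ Q = {3,9}
(Q \ R)^c \ (((R ∪ Q) ∩ R) ∩ Q) = {1,2,4,6,8,10,11}
{3} and {1,2,4,6,8,10,11} share no elements.

Yes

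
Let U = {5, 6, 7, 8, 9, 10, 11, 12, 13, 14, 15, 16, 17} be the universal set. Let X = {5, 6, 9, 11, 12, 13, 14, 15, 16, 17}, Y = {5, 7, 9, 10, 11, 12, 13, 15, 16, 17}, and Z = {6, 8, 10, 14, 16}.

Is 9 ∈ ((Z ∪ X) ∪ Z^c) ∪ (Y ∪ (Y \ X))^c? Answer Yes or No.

9 ∉ Z and 9 ∈ X, so 9 ∈ Z ∪ X
9 ∉ Z, so 9 ∈ Z^c
9 ∈ (Z ∪ X) and 9 ∈ Z^c, so 9 ∈ (Z ∪ X) ∪ Z^c
9 ∈ Y and 9 ∈ X, so 9 ∉ Y \ X
9 ∈ Y and 9 ∉ (Y \ X), so 9 ∈ Y ∪ (Y \ X)
9 ∉ (Y ∪ (Y \ X))^c since 9 ∈ (Y ∪ (Y \ X))
9 ∈ ((Z ∪ X) ∪ Z^c) and 9 ∉ (Y ∪ (Y \ X))^c, so 9 ∈ ((Z ∪ X) ∪ Z^c) ∪ (Y ∪ (Y \ X))^c

Yes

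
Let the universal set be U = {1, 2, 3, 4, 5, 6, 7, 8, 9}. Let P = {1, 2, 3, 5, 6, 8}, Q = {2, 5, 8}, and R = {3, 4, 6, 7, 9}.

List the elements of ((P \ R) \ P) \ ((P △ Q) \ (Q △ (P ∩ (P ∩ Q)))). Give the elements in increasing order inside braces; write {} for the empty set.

{}

P \ R = {1, 2, 5, 8}
(P \ R) \ P = {}
P △ Q = {1, 3, 6}
P ∩ Q = {2, 5, 8}
P ∩ (P ∩ Q) = {2, 5, 8}
Q △ (P ∩ (P ∩ Q)) = {}
(P △ Q) \ (Q △ (P ∩ (P ∩ Q))) = {1, 3, 6}
((P \ R) \ P) \ ((P △ Q) \ (Q △ (P ∩ (P ∩ Q)))) = {}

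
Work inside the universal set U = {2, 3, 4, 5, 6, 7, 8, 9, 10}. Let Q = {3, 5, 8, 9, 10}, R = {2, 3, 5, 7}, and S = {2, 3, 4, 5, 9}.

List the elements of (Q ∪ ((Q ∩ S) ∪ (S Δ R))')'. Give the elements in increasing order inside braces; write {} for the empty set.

{4, 7}

Q ∩ S = {3, 5, 9}
S Δ R = {4, 7, 9}
(Q ∩ S) ∪ (S Δ R) = {3, 4, 5, 7, 9}
((Q ∩ S) ∪ (S Δ R))' = {2, 6, 8, 10}
Q ∪ ((Q ∩ S) ∪ (S Δ R))' = {2, 3, 5, 6, 8, 9, 10}
(Q ∪ ((Q ∩ S) ∪ (S Δ R))')' = {4, 7}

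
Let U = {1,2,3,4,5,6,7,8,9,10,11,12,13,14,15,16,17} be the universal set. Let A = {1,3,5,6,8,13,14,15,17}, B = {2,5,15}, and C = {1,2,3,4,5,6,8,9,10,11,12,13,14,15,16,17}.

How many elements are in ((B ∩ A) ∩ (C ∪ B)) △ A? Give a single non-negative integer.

B ∩ A = {5,15}
C ∪ B = {1,2,3,4,5,6,8,9,10,11,12,13,14,15,16,17}
(B ∩ A) ∩ (C ∪ B) = {5,15}
((B ∩ A) ∩ (C ∪ B)) △ A = {1,3,6,8,13,14,17}
|((B ∩ A) ∩ (C ∪ B)) △ A| = 7

7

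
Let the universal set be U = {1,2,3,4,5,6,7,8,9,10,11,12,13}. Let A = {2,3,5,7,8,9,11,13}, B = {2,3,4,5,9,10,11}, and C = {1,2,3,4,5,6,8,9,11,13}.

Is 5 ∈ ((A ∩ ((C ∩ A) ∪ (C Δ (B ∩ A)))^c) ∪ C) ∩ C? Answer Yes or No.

5 ∈ C and 5 ∈ A, so 5 ∈ C ∩ A
5 ∈ B and 5 ∈ A, so 5 ∈ B ∩ A
5 ∈ C and 5 ∈ (B ∩ A), so 5 ∉ C Δ (B ∩ A)
5 ∈ (C ∩ A) and 5 ∉ (C Δ (B ∩ A)), so 5 ∈ (C ∩ A) ∪ (C Δ (B ∩ A))
5 ∉ ((C ∩ A) ∪ (C Δ (B ∩ A)))^c since 5 ∈ ((C ∩ A) ∪ (C Δ (B ∩ A)))
5 ∈ A and 5 ∉ ((C ∩ A) ∪ (C Δ (B ∩ A)))^c, so 5 ∉ A ∩ ((C ∩ A) ∪ (C Δ (B ∩ A)))^c
5 ∉ (A ∩ ((C ∩ A) ∪ (C Δ (B ∩ A)))^c) and 5 ∈ C, so 5 ∈ (A ∩ ((C ∩ A) ∪ (C Δ (B ∩ A)))^c) ∪ C
5 ∈ ((A ∩ ((C ∩ A) ∪ (C Δ (B ∩ A)))^c) ∪ C) and 5 ∈ C, so 5 ∈ ((A ∩ ((C ∩ A) ∪ (C Δ (B ∩ A)))^c) ∪ C) ∩ C

Yes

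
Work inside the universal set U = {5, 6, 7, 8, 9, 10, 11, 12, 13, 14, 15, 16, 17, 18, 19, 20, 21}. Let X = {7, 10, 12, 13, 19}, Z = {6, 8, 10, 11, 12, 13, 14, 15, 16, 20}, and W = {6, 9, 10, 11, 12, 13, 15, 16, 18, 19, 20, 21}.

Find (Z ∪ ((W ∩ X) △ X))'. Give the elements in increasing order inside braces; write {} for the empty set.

W ∩ X = {10, 12, 13, 19}
(W ∩ X) △ X = {7}
Z ∪ ((W ∩ X) △ X) = {6, 7, 8, 10, 11, 12, 13, 14, 15, 16, 20}
(Z ∪ ((W ∩ X) △ X))' = {5, 9, 17, 18, 19, 21}

{5, 9, 17, 18, 19, 21}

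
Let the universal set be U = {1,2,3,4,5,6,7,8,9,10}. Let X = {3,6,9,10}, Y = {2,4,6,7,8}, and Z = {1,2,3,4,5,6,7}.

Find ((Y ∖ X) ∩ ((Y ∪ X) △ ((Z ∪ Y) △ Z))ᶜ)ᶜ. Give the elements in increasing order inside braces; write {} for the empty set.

Y ∖ X = {2,4,7,8}
Y ∪ X = {2,3,4,6,7,8,9,10}
Z ∪ Y = {1,2,3,4,5,6,7,8}
(Z ∪ Y) △ Z = {8}
(Y ∪ X) △ ((Z ∪ Y) △ Z) = {2,3,4,6,7,9,10}
((Y ∪ X) △ ((Z ∪ Y) △ Z))ᶜ = {1,5,8}
(Y ∖ X) ∩ ((Y ∪ X) △ ((Z ∪ Y) △ Z))ᶜ = {8}
((Y ∖ X) ∩ ((Y ∪ X) △ ((Z ∪ Y) △ Z))ᶜ)ᶜ = {1,2,3,4,5,6,7,9,10}

{1,2,3,4,5,6,7,9,10}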